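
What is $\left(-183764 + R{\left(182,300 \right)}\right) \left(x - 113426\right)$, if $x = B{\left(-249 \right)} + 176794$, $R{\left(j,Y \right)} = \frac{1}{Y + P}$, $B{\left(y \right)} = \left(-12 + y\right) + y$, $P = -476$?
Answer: $- \frac{1016491332485}{88} \approx -1.1551 \cdot 10^{10}$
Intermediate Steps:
$B{\left(y \right)} = -12 + 2 y$
$R{\left(j,Y \right)} = \frac{1}{-476 + Y}$ ($R{\left(j,Y \right)} = \frac{1}{Y - 476} = \frac{1}{-476 + Y}$)
$x = 176284$ ($x = \left(-12 + 2 \left(-249\right)\right) + 176794 = \left(-12 - 498\right) + 176794 = -510 + 176794 = 176284$)
$\left(-183764 + R{\left(182,300 \right)}\right) \left(x - 113426\right) = \left(-183764 + \frac{1}{-476 + 300}\right) \left(176284 - 113426\right) = \left(-183764 + \frac{1}{-176}\right) 62858 = \left(-183764 - \frac{1}{176}\right) 62858 = \left(- \frac{32342465}{176}\right) 62858 = - \frac{1016491332485}{88}$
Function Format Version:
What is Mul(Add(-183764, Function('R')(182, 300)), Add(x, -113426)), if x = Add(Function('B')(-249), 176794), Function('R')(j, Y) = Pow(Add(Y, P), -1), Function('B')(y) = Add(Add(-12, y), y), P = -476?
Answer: Rational(-1016491332485, 88) ≈ -1.1551e+10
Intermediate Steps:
Function('B')(y) = Add(-12, Mul(2, y))
Function('R')(j, Y) = Pow(Add(-476, Y), -1) (Function('R')(j, Y) = Pow(Add(Y, -476), -1) = Pow(Add(-476, Y), -1))
x = 176284 (x = Add(Add(-12, Mul(2, -249)), 176794) = Add(Add(-12, -498), 176794) = Add(-510, 176794) = 176284)
Mul(Add(-183764, Function('R')(182, 300)), Add(x, -113426)) = Mul(Add(-183764, Pow(Add(-476, 300), -1)), Add(176284, -113426)) = Mul(Add(-183764, Pow(-176, -1)), 62858) = Mul(Add(-183764, Rational(-1, 176)), 62858) = Mul(Rational(-32342465, 176), 62858) = Rational(-1016491332485, 88)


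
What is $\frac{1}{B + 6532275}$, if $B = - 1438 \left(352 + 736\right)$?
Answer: $\frac{1}{4967731} \approx 2.013 \cdot 10^{-7}$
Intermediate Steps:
$B = -1564544$ ($B = \left(-1438\right) 1088 = -1564544$)
$\frac{1}{B + 6532275} = \frac{1}{-1564544 + 6532275} = \frac{1}{4967731}$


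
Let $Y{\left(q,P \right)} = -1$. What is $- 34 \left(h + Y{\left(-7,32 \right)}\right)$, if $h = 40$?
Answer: $-1326$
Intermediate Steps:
$- 34 \left(h + Y{\left(-7,32 \right)}\right) = - 34 \left(40 - 1\right) = \left(-34\right) 39 = -1326$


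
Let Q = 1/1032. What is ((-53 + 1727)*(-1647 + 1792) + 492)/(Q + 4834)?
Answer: 251005104/4988689 ≈ 50.315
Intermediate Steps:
Q = 1/1032 ≈ 0.00096899
((-53 + 1727)*(-1647 + 1792) + 492)/(Q + 4834) = ((-53 + 1727)*(-1647 + 1792) + 492)/(1/1032 + 4834) = (1674*145 + 492)/(4988689/1032) = (242730 + 492)*(1032/4988689) = 243222*(1032/4988689) = 251005104/4988689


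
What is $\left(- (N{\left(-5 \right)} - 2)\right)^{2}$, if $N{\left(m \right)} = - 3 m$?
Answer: $169$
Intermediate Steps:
$\left(- (N{\left(-5 \right)} - 2)\right)^{2} = \left(- (\left(-3\right) \left(-5\right) - 2)\right)^{2} = \left(- (15 - 2)\right)^{2} = \left(\left(-1\right) 13\right)^{2} = \left(-13\right)^{2} = 169$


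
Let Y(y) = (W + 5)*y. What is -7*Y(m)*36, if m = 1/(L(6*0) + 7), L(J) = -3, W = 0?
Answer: -315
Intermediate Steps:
m = ¼ (m = 1/(-3 + 7) = 1/4 = ¼ ≈ 0.25000)
Y(y) = 5*y (Y(y) = (0 + 5)*y = 5*y)
-7*Y(m)*36 = -35/4*36 = -315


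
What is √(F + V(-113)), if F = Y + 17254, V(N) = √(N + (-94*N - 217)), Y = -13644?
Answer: √(3610 + 2*√2573) ≈ 60.922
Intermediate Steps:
V(N) = √(-217 - 93*N) (V(N) = √(N + (-217 - 94*N)) = √(-217 - 93*N))
F = 3610 (F = -13644 + 17254 = 3610)
√(F + V(-113)) = √(3610 + √(-217 - 93*(-113))) = √(3610 + √(-217 + 10509)) = √(3610 + √10292) = √(3610 + 2*√2573)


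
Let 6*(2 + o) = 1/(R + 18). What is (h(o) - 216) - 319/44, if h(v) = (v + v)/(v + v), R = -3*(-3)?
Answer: -889/4 ≈ -222.25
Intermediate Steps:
R = 9
o = -323/162 (o = -2 + 1/(6*(9 + 18)) = -2 + (1/6)/27 = -2 + (1/6)*(1/27) = -2 + 1/162 = -323/162 ≈ -1.9938)
h(v) = 1 (h(v) = (2*v)/((2*v)) = (2*v)*(1/(2*v)) = 1)
(h(o) - 216) - 319/44 = (1 - 216) - 319/44 = -215 - 319*1/44 = -215 - 29/4 = -889/4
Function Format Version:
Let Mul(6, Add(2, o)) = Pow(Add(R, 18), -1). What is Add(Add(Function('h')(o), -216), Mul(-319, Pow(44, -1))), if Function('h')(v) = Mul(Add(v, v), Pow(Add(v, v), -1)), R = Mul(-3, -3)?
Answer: Rational(-889, 4) ≈ -222.25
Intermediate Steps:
R = 9
o = Rational(-323, 162) (o = Add(-2, Mul(Rational(1, 6), Pow(Add(9, 18), -1))) = Add(-2, Mul(Rational(1, 6), Pow(27, -1))) = Add(-2, Mul(Rational(1, 6), Rational(1, 27))) = Add(-2, Rational(1, 162)) = Rational(-323, 162) ≈ -1.9938)
Function('h')(v) = 1 (Function('h')(v) = Mul(Mul(2, v), Pow(Mul(2, v), -1)) = Mul(Mul(2, v), Mul(Rational(1, 2), Pow(v, -1))) = 1)
Add(Add(Function('h')(o), -216), Mul(-319, Pow(44, -1))) = Add(Add(1, -216), Mul(-319, Pow(44, -1))) = Add(-215, Mul(-319, Rational(1, 44))) = Add(-215, Rational(-29, 4)) = Rational(-889, 4)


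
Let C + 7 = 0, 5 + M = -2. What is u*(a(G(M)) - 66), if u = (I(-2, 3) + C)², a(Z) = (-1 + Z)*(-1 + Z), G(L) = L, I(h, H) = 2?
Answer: -50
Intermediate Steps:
M = -7 (M = -5 - 2 = -7)
a(Z) = (-1 + Z)²
C = -7 (C = -7 + 0 = -7)
u = 25 (u = (2 - 7)² = (-5)² = 25)
u*(a(G(M)) - 66) = 25*((-1 - 7)² - 66) = 25*((-8)² - 66) = 25*(64 - 66) = 25*(-2) = -50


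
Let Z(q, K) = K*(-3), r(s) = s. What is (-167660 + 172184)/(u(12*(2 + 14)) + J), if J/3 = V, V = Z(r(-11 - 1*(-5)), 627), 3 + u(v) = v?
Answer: -754/909 ≈ -0.82948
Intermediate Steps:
u(v) = -3 + v
Z(q, K) = -3*K
V = -1881 (V = -3*627 = -1881)
J = -5643 (J = 3*(-1881) = -5643)
(-167660 + 172184)/(u(12*(2 + 14)) + J) = (-167660 + 172184)/((-3 + 12*(2 + 14)) - 5643) = 4524/((-3 + 12*16) - 5643) = 4524/((-3 + 192) - 5643) = 4524/(189 - 5643) = 4524/(-5454) = 4524*(-1/5454) = -754/909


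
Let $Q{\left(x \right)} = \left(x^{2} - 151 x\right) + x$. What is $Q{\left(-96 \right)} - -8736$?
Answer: $32352$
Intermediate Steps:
$Q{\left(x \right)} = x^{2} - 150 x$
$Q{\left(-96 \right)} - -8736 = - 96 \left(-150 - 96\right) - -8736 = \left(-96\right) \left(-246\right) + 8736 = 23616 + 8736 = 32352$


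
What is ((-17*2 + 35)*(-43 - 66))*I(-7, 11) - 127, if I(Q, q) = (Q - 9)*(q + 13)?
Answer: 41729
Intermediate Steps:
I(Q, q) = (-9 + Q)*(13 + q)
((-17*2 + 35)*(-43 - 66))*I(-7, 11) - 127 = ((-17*2 + 35)*(-43 - 66))*(-117 - 9*11 + 13*(-7) - 7*11) - 127 = ((-34 + 35)*(-109))*(-117 - 99 - 91 - 77) - 127 = (1*(-109))*(-384) - 127 = -109*(-384) - 127 = 41856 - 127 = 41729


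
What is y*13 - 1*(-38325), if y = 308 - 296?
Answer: 38481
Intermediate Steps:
y = 12
y*13 - 1*(-38325) = 12*13 - 1*(-38325) = 156 + 38325 = 38481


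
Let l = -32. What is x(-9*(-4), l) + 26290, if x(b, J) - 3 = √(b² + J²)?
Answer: 26293 + 4*√145 ≈ 26341.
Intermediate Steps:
x(b, J) = 3 + √(J² + b²) (x(b, J) = 3 + √(b² + J²) = 3 + √(J² + b²))
x(-9*(-4), l) + 26290 = (3 + √((-32)² + (-9*(-4))²)) + 26290 = (3 + √(1024 + 36²)) + 26290 = (3 + √(1024 + 1296)) + 26290 = (3 + √2320) + 26290 = (3 + 4*√145) + 26290 = 26293 + 4*√145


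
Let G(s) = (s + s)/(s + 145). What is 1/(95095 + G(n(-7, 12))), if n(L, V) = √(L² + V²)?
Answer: 990509327/94192466097344 - 145*√193/94192466097344 ≈ 1.0516e-5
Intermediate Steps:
G(s) = 2*s/(145 + s) (G(s) = (2*s)/(145 + s) = 2*s/(145 + s))
1/(95095 + G(n(-7, 12))) = 1/(95095 + 2*√((-7)² + 12²)/(145 + √((-7)² + 12²))) = 1/(95095 + 2*√(49 + 144)/(145 + √(49 + 144))) = 1/(95095 + 2*√193/(145 + √193))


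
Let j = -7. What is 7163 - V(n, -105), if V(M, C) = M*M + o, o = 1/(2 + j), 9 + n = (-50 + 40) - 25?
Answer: 26136/5 ≈ 5227.2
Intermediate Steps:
n = -44 (n = -9 + ((-50 + 40) - 25) = -9 + (-10 - 25) = -9 - 35 = -44)
o = -⅕ (o = 1/(2 - 7) = 1/(-5) = -⅕ ≈ -0.20000)
V(M, C) = -⅕ + M² (V(M, C) = M*M - ⅕ = M² - ⅕ = -⅕ + M²)
7163 - V(n, -105) = 7163 - (-⅕ + (-44)²) = 7163 - (-⅕ + 1936) = 7163 - 1*9679/5 = 7163 - 9679/5 = 26136/5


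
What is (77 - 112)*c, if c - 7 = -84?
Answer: 2695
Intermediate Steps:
c = -77 (c = 7 - 84 = -77)
(77 - 112)*c = (77 - 112)*(-77) = -35*(-77) = 2695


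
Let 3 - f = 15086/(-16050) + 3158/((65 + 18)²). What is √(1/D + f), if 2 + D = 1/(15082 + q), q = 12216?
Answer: √6308254676073022422/1454574585 ≈ 1.7267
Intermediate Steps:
f = 192473452/55284225 (f = 3 - (15086/(-16050) + 3158/((65 + 18)²)) = 3 - (15086*(-1/16050) + 3158/(83²)) = 3 - (-7543/8025 + 3158/6889) = 3 - 1*(-26620777/55284225) = 3 + 26620777/55284225 = 192473452/55284225 ≈ 3.4815)
D = -54595/27298 (D = -2 + 1/(15082 + 12216) = -2 + 1/27298 = -54595/27298 ≈ -2.0000)
√(1/D + f) = √(1/(-54595/27298) + 192473452/55284225) = √(-27298/54595 + 192473452/55284225) = √(1799787867578/603648452775) = √6308254676073022422/1454574585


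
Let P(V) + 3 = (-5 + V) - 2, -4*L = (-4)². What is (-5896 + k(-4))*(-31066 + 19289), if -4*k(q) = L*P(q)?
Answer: 69602070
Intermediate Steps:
L = -4 (L = -¼*(-4)² = -¼*16 = -4)
P(V) = -10 + V (P(V) = -3 + ((-5 + V) - 2) = -3 + (-7 + V) = -10 + V)
k(q) = -10 + q (k(q) = -(-1)*(-10 + q) = -(40 - 4*q)/4 = -10 + q)
(-5896 + k(-4))*(-31066 + 19289) = (-5896 + (-10 - 4))*(-31066 + 19289) = (-5896 - 14)*(-11777) = -5910*(-11777) = 69602070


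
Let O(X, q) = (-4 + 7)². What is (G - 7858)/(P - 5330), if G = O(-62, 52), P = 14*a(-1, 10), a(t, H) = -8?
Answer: 7849/5442 ≈ 1.4423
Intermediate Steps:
P = -112 (P = 14*(-8) = -112)
O(X, q) = 9 (O(X, q) = 3² = 9)
G = 9
(G - 7858)/(P - 5330) = (9 - 7858)/(-112 - 5330) = -7849/(-5442) = -7849*(-1/5442) = 7849/5442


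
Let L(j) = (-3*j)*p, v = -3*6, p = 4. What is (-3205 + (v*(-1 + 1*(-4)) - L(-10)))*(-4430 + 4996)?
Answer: -1831010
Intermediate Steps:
v = -18
L(j) = -12*j (L(j) = -3*j*4 = -12*j)
(-3205 + (v*(-1 + 1*(-4)) - L(-10)))*(-4430 + 4996) = (-3205 + (-18*(-1 + 1*(-4)) - (-12)*(-10)))*(-4430 + 4996) = (-3205 + (-18*(-1 - 4) - 1*120))*566 = (-3205 + (-18*(-5) - 120))*566 = (-3205 + (90 - 120))*566 = (-3205 - 30)*566 = -3235*566 = -1831010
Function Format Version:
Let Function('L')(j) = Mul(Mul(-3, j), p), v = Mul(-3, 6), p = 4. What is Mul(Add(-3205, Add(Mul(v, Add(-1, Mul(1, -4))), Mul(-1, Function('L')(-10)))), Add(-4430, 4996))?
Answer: -1831010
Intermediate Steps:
v = -18
Function('L')(j) = Mul(-12, j) (Function('L')(j) = Mul(Mul(-3, j), 4) = Mul(-12, j))
Mul(Add(-3205, Add(Mul(v, Add(-1, Mul(1, -4))), Mul(-1, Function('L')(-10)))), Add(-4430, 4996)) = Mul(Add(-3205, Add(Mul(-18, Add(-1, Mul(1, -4))), Mul(-1, Mul(-12, -10)))), Add(-4430, 4996)) = Mul(Add(-3205, Add(Mul(-18, Add(-1, -4)), Mul(-1, 120))), 566) = Mul(Add(-3205, Add(Mul(-18, -5), -120)), 566) = Mul(Add(-3205, Add(90, -120)), 566) = Mul(Add(-3205, -30), 566) = Mul(-3235, 566) = -1831010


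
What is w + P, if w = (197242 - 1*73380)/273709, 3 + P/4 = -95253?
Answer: -104289574154/273709 ≈ -3.8102e+5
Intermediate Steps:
P = -381024 (P = -12 + 4*(-95253) = -12 - 381012 = -381024)
w = 123862/273709 (w = (197242 - 73380)*(1/273709) = 123862*(1/273709) = 123862/273709 ≈ 0.45253)
w + P = 123862/273709 - 381024 = -104289574154/273709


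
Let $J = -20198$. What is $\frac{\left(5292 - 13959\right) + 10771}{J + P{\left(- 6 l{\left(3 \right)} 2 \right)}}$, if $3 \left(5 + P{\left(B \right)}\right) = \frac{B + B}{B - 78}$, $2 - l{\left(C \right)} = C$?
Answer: $- \frac{69432}{666703} \approx -0.10414$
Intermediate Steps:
$l{\left(C \right)} = 2 - C$
$P{\left(B \right)} = -5 + \frac{2 B}{3 \left(-78 + B\right)}$ ($P{\left(B \right)} = -5 + \frac{\left(B + B\right) \frac{1}{B - 78}}{3} = -5 + \frac{2 B \frac{1}{-78 + B}}{3} = -5 + \frac{2 B}{3 \left(-78 + B\right)}$)
$\frac{\left(5292 - 13959\right) + 10771}{J + P{\left(- 6 l{\left(3 \right)} 2 \right)}} = \frac{\left(5292 - 13959\right) + 10771}{-20198 + \frac{13 \left(90 - - 6 \left(2 - 3\right) 2\right)}{3 \left(-78 + - 6 \left(2 - 3\right) 2\right)}} = \frac{-8667 + 10771}{-20198 + \frac{13 \left(90 - \left(-6\right) \left(-1\right) 2\right)}{3 \left(-78 + \left(-6\right) \left(-1\right) 2\right)}} = \frac{2104}{-20198 + \frac{13 \left(90 - 6 \cdot 2\right)}{3 \left(-78 + 6 \cdot 2\right)}} = \frac{2104}{-20198 + \frac{13 \left(90 - 12\right)}{3 \left(-78 + 12\right)}} = \frac{2104}{-20198 + \frac{13 \left(90 - 12\right)}{3 \left(-66\right)}} = \frac{2104}{-20198 + \frac{13}{3} \left(- \frac{1}{66}\right) 78} = \frac{2104}{-20198 - \frac{169}{33}} = \frac{2104}{- \frac{666703}{33}} = 2104 \left(- \frac{33}{666703}\right) = - \frac{69432}{666703}$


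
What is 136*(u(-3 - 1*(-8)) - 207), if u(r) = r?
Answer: -27472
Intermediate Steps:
136*(u(-3 - 1*(-8)) - 207) = 136*((-3 - 1*(-8)) - 207) = 136*((-3 + 8) - 207) = 136*(5 - 207) = 136*(-202) = -27472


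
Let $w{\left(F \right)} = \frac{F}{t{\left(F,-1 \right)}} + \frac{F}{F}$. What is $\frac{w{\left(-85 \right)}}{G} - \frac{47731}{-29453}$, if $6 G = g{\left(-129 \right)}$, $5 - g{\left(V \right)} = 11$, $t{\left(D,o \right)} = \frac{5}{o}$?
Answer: $- \frac{482423}{29453} \approx -16.379$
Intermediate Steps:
$g{\left(V \right)} = -6$ ($g{\left(V \right)} = 5 - 11 = -6$)
$G = -1$ ($G = \frac{1}{6} \left(-6\right) = -1$)
$w{\left(F \right)} = 1 - \frac{F}{5}$ ($w{\left(F \right)} = \frac{F}{5 \frac{1}{-1}} + \frac{F}{F} = \frac{F}{5 \left(-1\right)} + 1 = \frac{F}{-5} + 1 = F \left(- \frac{1}{5}\right) + 1 = - \frac{F}{5} + 1 = 1 - \frac{F}{5}$)
$\frac{w{\left(-85 \right)}}{G} - \frac{47731}{-29453} = \frac{1 - -17}{-1} - \frac{47731}{-29453} = \left(1 + 17\right) \left(-1\right) - - \frac{47731}{29453} = 18 \left(-1\right) + \frac{47731}{29453} = -18 + \frac{47731}{29453} = - \frac{482423}{29453}$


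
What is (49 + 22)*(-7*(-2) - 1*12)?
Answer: 142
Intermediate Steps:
(49 + 22)*(-7*(-2) - 1*12) = 71*(14 - 12) = 71*2 = 142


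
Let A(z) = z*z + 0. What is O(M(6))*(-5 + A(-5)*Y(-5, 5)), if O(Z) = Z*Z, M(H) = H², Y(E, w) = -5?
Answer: -168480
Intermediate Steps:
A(z) = z² (A(z) = z² + 0 = z²)
O(Z) = Z²
O(M(6))*(-5 + A(-5)*Y(-5, 5)) = (6²)²*(-5 + (-5)²*(-5)) = 36²*(-5 + 25*(-5)) = 1296*(-5 - 125) = 1296*(-130) = -168480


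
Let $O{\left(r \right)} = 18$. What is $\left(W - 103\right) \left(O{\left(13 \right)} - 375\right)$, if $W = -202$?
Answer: $108885$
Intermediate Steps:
$\left(W - 103\right) \left(O{\left(13 \right)} - 375\right) = \left(-202 - 103\right) \left(18 - 375\right) = - 305 \left(18 - 375\right) = \left(-305\right) \left(-357\right) = 108885$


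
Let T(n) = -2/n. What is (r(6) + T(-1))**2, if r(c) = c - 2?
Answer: 36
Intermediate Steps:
r(c) = -2 + c
(r(6) + T(-1))**2 = ((-2 + 6) - 2/(-1))**2 = (4 - 2*(-1))**2 = (4 + 2)**2 = 6**2 = 36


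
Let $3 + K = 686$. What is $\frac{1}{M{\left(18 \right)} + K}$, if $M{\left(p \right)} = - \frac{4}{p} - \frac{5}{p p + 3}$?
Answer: $\frac{981}{669790} \approx 0.0014646$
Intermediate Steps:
$K = 683$ ($K = -3 + 686 = 683$)
$M{\left(p \right)} = - \frac{5}{3 + p^{2}} - \frac{4}{p}$ ($M{\left(p \right)} = - \frac{4}{p} - \frac{5}{p^{2} + 3} = - \frac{4}{p} - \frac{5}{3 + p^{2}} = - \frac{5}{3 + p^{2}} - \frac{4}{p}$)
$\frac{1}{M{\left(18 \right)} + K} = \frac{1}{\frac{-12 - 90 - 4 \cdot 18^{2}}{18 \left(3 + 18^{2}\right)} + 683} = \frac{1}{\frac{-12 - 90 - 1296}{18 \left(3 + 324\right)} + 683} = \frac{1}{\frac{-12 - 90 - 1296}{18 \cdot 327} + 683} = \frac{1}{\frac{1}{18} \cdot \frac{1}{327} \left(-1398\right) + 683} = \frac{1}{- \frac{233}{981} + 683} = \frac{1}{\frac{669790}{981}} = \frac{981}{669790}$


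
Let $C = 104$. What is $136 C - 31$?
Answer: $14113$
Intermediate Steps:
$136 C - 31 = 136 \cdot 104 - 31 = 14144 - 31 = 14113$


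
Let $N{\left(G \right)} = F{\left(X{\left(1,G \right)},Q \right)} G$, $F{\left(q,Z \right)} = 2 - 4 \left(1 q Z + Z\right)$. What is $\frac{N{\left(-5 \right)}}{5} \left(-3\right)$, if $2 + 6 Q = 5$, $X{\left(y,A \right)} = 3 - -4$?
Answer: $-42$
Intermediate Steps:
$X{\left(y,A \right)} = 7$ ($X{\left(y,A \right)} = 3 + 4 = 7$)
$Q = \frac{1}{2}$ ($Q = - \frac{1}{3} + \frac{1}{6} \cdot 5 = - \frac{1}{3} + \frac{5}{6} = \frac{1}{2} \approx 0.5$)
$F{\left(q,Z \right)} = 2 - 4 Z - 4 Z q$ ($F{\left(q,Z \right)} = 2 - 4 \left(q Z + Z\right) = 2 - 4 \left(Z q + Z\right) = 2 - 4 \left(Z + Z q\right) = 2 - \left(4 Z + 4 Z q\right) = 2 - 4 Z - 4 Z q$)
$N{\left(G \right)} = - 14 G$ ($N{\left(G \right)} = \left(2 - 2 - 2 \cdot 7\right) G = \left(2 - 2 - 14\right) G = - 14 G$)
$\frac{N{\left(-5 \right)}}{5} \left(-3\right) = \frac{\left(-14\right) \left(-5\right)}{5} \left(-3\right) = 70 \cdot \frac{1}{5} \left(-3\right) = 14 \left(-3\right) = -42$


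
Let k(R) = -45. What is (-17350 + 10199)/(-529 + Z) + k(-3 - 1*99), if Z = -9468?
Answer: -442714/9997 ≈ -44.285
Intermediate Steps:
(-17350 + 10199)/(-529 + Z) + k(-3 - 1*99) = (-17350 + 10199)/(-529 - 9468) - 45 = -7151/(-9997) - 45 = -7151*(-1/9997) - 45 = 7151/9997 - 45 = -442714/9997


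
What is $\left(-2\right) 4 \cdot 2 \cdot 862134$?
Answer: $-13794144$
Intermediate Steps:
$\left(-2\right) 4 \cdot 2 \cdot 862134 = \left(-8\right) 2 \cdot 862134 = \left(-16\right) 862134 = -13794144$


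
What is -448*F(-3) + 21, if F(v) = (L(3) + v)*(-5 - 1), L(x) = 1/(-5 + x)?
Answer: -9387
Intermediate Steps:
F(v) = 3 - 6*v (F(v) = (1/(-5 + 3) + v)*(-5 - 1) = (1/(-2) + v)*(-6) = (-½ + v)*(-6) = 3 - 6*v)
-448*F(-3) + 21 = -448*(3 - 6*(-3)) + 21 = -448*(3 + 18) + 21 = -448*21 + 21 = -56*168 + 21 = -9408 + 21 = -9387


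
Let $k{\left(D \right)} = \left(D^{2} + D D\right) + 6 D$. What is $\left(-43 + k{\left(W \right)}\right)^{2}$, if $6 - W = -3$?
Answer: $29929$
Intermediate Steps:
$W = 9$ ($W = 6 - -3 = 6 + 3 = 9$)
$k{\left(D \right)} = 2 D^{2} + 6 D$ ($k{\left(D \right)} = \left(D^{2} + D^{2}\right) + 6 D = 2 D^{2} + 6 D$)
$\left(-43 + k{\left(W \right)}\right)^{2} = \left(-43 + 2 \cdot 9 \left(3 + 9\right)\right)^{2} = \left(-43 + 2 \cdot 9 \cdot 12\right)^{2} = \left(-43 + 216\right)^{2} = 173^{2} = 29929$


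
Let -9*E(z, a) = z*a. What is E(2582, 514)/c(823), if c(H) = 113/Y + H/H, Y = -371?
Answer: -246185954/1161 ≈ -2.1205e+5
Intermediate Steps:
E(z, a) = -a*z/9 (E(z, a) = -z*a/9 = -a*z/9)
c(H) = 258/371 (c(H) = 113/(-371) + H/H = 113*(-1/371) + 1 = -113/371 + 1 = 258/371)
E(2582, 514)/c(823) = (-⅑*514*2582)/(258/371) = -1327148/9*371/258 = -246185954/1161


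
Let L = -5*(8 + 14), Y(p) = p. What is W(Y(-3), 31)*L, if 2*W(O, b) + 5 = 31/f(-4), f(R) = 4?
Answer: -605/4 ≈ -151.25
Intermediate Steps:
L = -110 (L = -5*22 = -110)
W(O, b) = 11/8 (W(O, b) = -5/2 + (31/4)/2 = -5/2 + (31*(¼))/2 = -5/2 + (½)*(31/4) = -5/2 + 31/8 = 11/8)
W(Y(-3), 31)*L = (11/8)*(-110) = -605/4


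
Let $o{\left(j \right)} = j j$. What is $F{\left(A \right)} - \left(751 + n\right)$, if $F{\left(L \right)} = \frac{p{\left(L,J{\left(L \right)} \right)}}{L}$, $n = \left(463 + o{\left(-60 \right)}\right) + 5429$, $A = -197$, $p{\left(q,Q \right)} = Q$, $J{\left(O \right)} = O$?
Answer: $-10242$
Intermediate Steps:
$o{\left(j \right)} = j^{2}$
$n = 9492$ ($n = \left(463 + \left(-60\right)^{2}\right) + 5429 = \left(463 + 3600\right) + 5429 = 4063 + 5429 = 9492$)
$F{\left(L \right)} = 1$ ($F{\left(L \right)} = \frac{L}{L} = 1$)
$F{\left(A \right)} - \left(751 + n\right) = 1 + \left(\left(8089 - 8840\right) - 9492\right) = 1 - 10243 = -10242$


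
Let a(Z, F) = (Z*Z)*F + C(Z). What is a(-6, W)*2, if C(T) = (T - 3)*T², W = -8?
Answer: -1224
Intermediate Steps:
C(T) = T²*(-3 + T) (C(T) = (-3 + T)*T² = T²*(-3 + T))
a(Z, F) = F*Z² + Z²*(-3 + Z) (a(Z, F) = (Z*Z)*F + Z²*(-3 + Z) = Z²*F + Z²*(-3 + Z) = F*Z² + Z²*(-3 + Z))
a(-6, W)*2 = ((-6)²*(-3 - 8 - 6))*2 = (36*(-17))*2 = -612*2 = -1224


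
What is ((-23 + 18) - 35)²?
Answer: 1600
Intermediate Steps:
((-23 + 18) - 35)² = (-5 - 35)² = (-40)² = 1600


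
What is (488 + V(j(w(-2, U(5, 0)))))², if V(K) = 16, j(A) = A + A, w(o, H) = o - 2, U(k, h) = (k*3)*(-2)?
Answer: 254016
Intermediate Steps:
U(k, h) = -6*k (U(k, h) = (3*k)*(-2) = -6*k)
w(o, H) = -2 + o
j(A) = 2*A
(488 + V(j(w(-2, U(5, 0)))))² = (488 + 16)² = 504² = 254016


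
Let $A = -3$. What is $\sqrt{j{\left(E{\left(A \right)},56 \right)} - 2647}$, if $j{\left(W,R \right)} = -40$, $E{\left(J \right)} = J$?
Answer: $i \sqrt{2687} \approx 51.836 i$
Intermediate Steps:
$\sqrt{j{\left(E{\left(A \right)},56 \right)} - 2647} = \sqrt{-40 - 2647} = \sqrt{-2687} = i \sqrt{2687}$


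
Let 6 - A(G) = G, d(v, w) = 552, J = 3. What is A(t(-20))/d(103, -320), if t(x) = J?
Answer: 1/184 ≈ 0.0054348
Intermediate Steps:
t(x) = 3
A(G) = 6 - G
A(t(-20))/d(103, -320) = (6 - 1*3)/552 = (6 - 3)*(1/552) = 3*(1/552) = 1/184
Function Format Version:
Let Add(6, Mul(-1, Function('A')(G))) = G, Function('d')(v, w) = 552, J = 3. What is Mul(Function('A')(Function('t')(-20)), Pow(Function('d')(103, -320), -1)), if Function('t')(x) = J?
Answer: Rational(1, 184) ≈ 0.0054348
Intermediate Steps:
Function('t')(x) = 3
Function('A')(G) = Add(6, Mul(-1, G))
Mul(Function('A')(Function('t')(-20)), Pow(Function('d')(103, -320), -1)) = Mul(Add(6, Mul(-1, 3)), Pow(552, -1)) = Mul(Add(6, -3), Rational(1, 552)) = Mul(3, Rational(1, 552)) = Rational(1, 184)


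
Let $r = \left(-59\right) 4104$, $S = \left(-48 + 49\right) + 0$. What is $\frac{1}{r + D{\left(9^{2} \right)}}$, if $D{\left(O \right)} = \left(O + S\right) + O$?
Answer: $- \frac{1}{241973} \approx -4.1327 \cdot 10^{-6}$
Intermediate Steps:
$S = 1$ ($S = 1 + 0 = 1$)
$r = -242136$
$D{\left(O \right)} = 1 + 2 O$ ($D{\left(O \right)} = \left(O + 1\right) + O = \left(1 + O\right) + O = 1 + 2 O$)
$\frac{1}{r + D{\left(9^{2} \right)}} = \frac{1}{-242136 + \left(1 + 2 \cdot 9^{2}\right)} = \frac{1}{-242136 + \left(1 + 2 \cdot 81\right)} = \frac{1}{-242136 + \left(1 + 162\right)} = \frac{1}{-242136 + 163} = \frac{1}{-241973} = - \frac{1}{241973}$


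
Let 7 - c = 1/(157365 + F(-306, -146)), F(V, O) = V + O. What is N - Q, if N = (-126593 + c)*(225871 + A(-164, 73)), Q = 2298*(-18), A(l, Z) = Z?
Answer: -4487916700359604/156913 ≈ -2.8601e+10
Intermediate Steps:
F(V, O) = O + V
c = 1098390/156913 (c = 7 - 1/(157365 + (-146 - 306)) = 7 - 1/(157365 - 452) = 7 - 1/156913 = 1098390/156913 ≈ 7.0000)
Q = -41364
N = -4487923190908936/156913 (N = (-126593 + 1098390/156913)*(225871 + 73) = -19862989019/156913*225944 = -4487923190908936/156913 ≈ -2.8601e+10)
N - Q = -4487923190908936/156913 - 1*(-41364) = -4487923190908936/156913 + 41364 = -4487916700359604/156913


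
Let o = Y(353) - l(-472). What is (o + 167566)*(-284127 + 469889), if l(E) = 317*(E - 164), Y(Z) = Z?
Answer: 68644817622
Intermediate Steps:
l(E) = -51988 + 317*E (l(E) = 317*(-164 + E) = -51988 + 317*E)
o = 201965 (o = 353 - (-51988 + 317*(-472)) = 353 - (-51988 - 149624) = 353 - 1*(-201612) = 353 + 201612 = 201965)
(o + 167566)*(-284127 + 469889) = (201965 + 167566)*(-284127 + 469889) = 369531*185762 = 68644817622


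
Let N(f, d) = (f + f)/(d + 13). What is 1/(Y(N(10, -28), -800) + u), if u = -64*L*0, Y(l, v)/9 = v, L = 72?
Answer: -1/7200 ≈ -0.00013889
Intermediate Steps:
N(f, d) = 2*f/(13 + d) (N(f, d) = (2*f)/(13 + d) = 2*f/(13 + d))
Y(l, v) = 9*v
u = 0 (u = -64*72*0 = -4608*0 = 0)
1/(Y(N(10, -28), -800) + u) = 1/(9*(-800) + 0) = 1/(-7200 + 0) = 1/(-7200) = -1/7200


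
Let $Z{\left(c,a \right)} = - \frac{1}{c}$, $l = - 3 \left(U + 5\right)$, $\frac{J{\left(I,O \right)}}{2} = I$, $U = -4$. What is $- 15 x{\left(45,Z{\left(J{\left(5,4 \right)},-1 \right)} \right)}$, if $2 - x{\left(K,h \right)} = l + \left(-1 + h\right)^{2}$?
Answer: $- \frac{1137}{20} \approx -56.85$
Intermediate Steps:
$J{\left(I,O \right)} = 2 I$
$l = -3$ ($l = - 3 \left(-4 + 5\right) = \left(-3\right) 1 = -3$)
$x{\left(K,h \right)} = 5 - \left(-1 + h\right)^{2}$ ($x{\left(K,h \right)} = 2 - \left(-3 + \left(-1 + h\right)^{2}\right) = 5 - \left(-1 + h\right)^{2}$)
$- 15 x{\left(45,Z{\left(J{\left(5,4 \right)},-1 \right)} \right)} = - 15 \left(5 - \left(-1 - \frac{1}{2 \cdot 5}\right)^{2}\right) = - 15 \left(5 - \left(-1 - \frac{1}{10}\right)^{2}\right) = - 15 \left(5 - \left(- \frac{11}{10}\right)^{2}\right) = - 15 \left(5 - \frac{121}{100}\right) = \left(-15\right) \frac{379}{100} = - \frac{1137}{20}$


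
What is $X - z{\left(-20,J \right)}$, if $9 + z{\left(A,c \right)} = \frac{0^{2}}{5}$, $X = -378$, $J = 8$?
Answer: $-369$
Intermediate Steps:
$z{\left(A,c \right)} = -9$ ($z{\left(A,c \right)} = -9 + \frac{0^{2}}{5} = -9 + 0 \cdot \frac{1}{5} = -9 + 0 = -9$)
$X - z{\left(-20,J \right)} = -378 - -9 = -378 + 9 = -369$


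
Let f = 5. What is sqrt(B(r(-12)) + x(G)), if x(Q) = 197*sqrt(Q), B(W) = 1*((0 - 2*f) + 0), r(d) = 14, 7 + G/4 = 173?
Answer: sqrt(-10 + 394*sqrt(166)) ≈ 71.178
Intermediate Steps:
G = 664 (G = -28 + 4*173 = -28 + 692 = 664)
B(W) = -10 (B(W) = 1*((0 - 2*5) + 0) = 1*((0 - 10) + 0) = 1*(-10 + 0) = 1*(-10) = -10)
sqrt(B(r(-12)) + x(G)) = sqrt(-10 + 197*sqrt(664)) = sqrt(-10 + 197*(2*sqrt(166))) = sqrt(-10 + 394*sqrt(166))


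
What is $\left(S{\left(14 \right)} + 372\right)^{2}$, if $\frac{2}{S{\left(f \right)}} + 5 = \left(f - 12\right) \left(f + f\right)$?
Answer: $\frac{360012676}{2601} \approx 1.3841 \cdot 10^{5}$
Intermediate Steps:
$S{\left(f \right)} = \frac{2}{-5 + 2 f \left(-12 + f\right)}$ ($S{\left(f \right)} = \frac{2}{-5 + \left(f - 12\right) \left(f + f\right)} = \frac{2}{-5 + \left(-12 + f\right) 2 f} = \frac{2}{-5 + 2 f \left(-12 + f\right)}$)
$\left(S{\left(14 \right)} + 372\right)^{2} = \left(\frac{2}{-5 - 336 + 2 \cdot 14^{2}} + 372\right)^{2} = \left(\frac{2}{-5 - 336 + 2 \cdot 196} + 372\right)^{2} = \left(\frac{2}{-5 - 336 + 392} + 372\right)^{2} = \left(\frac{2}{51} + 372\right)^{2} = \left(\frac{18974}{51}\right)^{2} = \frac{360012676}{2601}$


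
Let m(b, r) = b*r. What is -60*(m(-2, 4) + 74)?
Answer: -3960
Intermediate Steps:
-60*(m(-2, 4) + 74) = -60*(-2*4 + 74) = -60*(-8 + 74) = -60*66 = -3960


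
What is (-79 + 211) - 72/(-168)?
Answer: 927/7 ≈ 132.43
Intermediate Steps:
(-79 + 211) - 72/(-168) = 132 - 72*(-1/168) = 132 + 3/7 = 927/7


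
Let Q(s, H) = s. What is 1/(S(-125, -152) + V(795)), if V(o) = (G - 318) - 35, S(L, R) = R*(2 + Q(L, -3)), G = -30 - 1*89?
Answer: 1/18224 ≈ 5.4873e-5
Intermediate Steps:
G = -119 (G = -30 - 89 = -119)
S(L, R) = R*(2 + L)
V(o) = -472 (V(o) = (-119 - 318) - 35 = -437 - 35 = -472)
1/(S(-125, -152) + V(795)) = 1/(-152*(2 - 125) - 472) = 1/(-152*(-123) - 472) = 1/(18696 - 472) = 1/18224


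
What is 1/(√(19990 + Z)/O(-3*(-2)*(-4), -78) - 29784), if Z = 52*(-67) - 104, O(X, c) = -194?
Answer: -560475312/16693196684407 + 97*√16402/16693196684407 ≈ -3.3574e-5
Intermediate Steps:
Z = -3588 (Z = -3484 - 104 = -3588)
1/(√(19990 + Z)/O(-3*(-2)*(-4), -78) - 29784) = 1/(√(19990 - 3588)/(-194) - 29784) = 1/(√16402*(-1/194) - 29784) = 1/(-√16402/194 - 29784) = 1/(-29784 - √16402/194)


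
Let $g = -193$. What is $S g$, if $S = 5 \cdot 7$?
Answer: $-6755$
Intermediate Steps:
$S = 35$
$S g = 35 \left(-193\right) = -6755$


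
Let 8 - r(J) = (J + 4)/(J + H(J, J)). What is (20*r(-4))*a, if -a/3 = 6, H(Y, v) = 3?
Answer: -2880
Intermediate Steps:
a = -18 (a = -3*6 = -18)
r(J) = 8 - (4 + J)/(3 + J) (r(J) = 8 - (J + 4)/(J + 3) = 8 - (4 + J)/(3 + J))
(20*r(-4))*a = (20*((20 + 7*(-4))/(3 - 4)))*(-18) = (20*((20 - 28)/(-1)))*(-18) = (20*(-1*(-8)))*(-18) = (20*8)*(-18) = 160*(-18) = -2880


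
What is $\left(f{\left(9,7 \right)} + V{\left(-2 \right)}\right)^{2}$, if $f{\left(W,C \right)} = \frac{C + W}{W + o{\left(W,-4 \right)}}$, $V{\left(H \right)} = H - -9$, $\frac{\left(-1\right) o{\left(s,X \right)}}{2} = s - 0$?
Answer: $\frac{2209}{81} \approx 27.272$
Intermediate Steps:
$o{\left(s,X \right)} = - 2 s$ ($o{\left(s,X \right)} = - 2 \left(s - 0\right) = - 2 \left(s + 0\right) = - 2 s$)
$V{\left(H \right)} = 9 + H$ ($V{\left(H \right)} = H + 9 = 9 + H$)
$f{\left(W,C \right)} = - \frac{C + W}{W}$ ($f{\left(W,C \right)} = \frac{C + W}{W - 2 W} = \frac{C + W}{\left(-1\right) W} = \left(C + W\right) \left(- \frac{1}{W}\right) = - \frac{C + W}{W}$)
$\left(f{\left(9,7 \right)} + V{\left(-2 \right)}\right)^{2} = \left(\frac{\left(-1\right) 7 - 9}{9} + \left(9 - 2\right)\right)^{2} = \left(\frac{-7 - 9}{9} + 7\right)^{2} = \left(\frac{1}{9} \left(-16\right) + 7\right)^{2} = \left(- \frac{16}{9} + 7\right)^{2} = \left(\frac{47}{9}\right)^{2} = \frac{2209}{81}$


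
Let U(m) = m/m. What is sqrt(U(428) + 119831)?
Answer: 2*sqrt(29958) ≈ 346.17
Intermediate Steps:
U(m) = 1
sqrt(U(428) + 119831) = sqrt(1 + 119831) = sqrt(119832) = 2*sqrt(29958)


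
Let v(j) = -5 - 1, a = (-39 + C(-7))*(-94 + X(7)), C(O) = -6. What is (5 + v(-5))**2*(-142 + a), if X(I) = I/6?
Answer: 8071/2 ≈ 4035.5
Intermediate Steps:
X(I) = I/6 (X(I) = I*(1/6) = I/6)
a = 8355/2 (a = (-39 - 6)*(-94 + (1/6)*7) = -45*(-94 + 7/6) = -45*(-557/6) = 8355/2 ≈ 4177.5)
v(j) = -6
(5 + v(-5))**2*(-142 + a) = (5 - 6)**2*(-142 + 8355/2) = (-1)**2*(8071/2) = 1*(8071/2) = 8071/2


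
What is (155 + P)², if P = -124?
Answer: 961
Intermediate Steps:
(155 + P)² = (155 - 124)² = 31² = 961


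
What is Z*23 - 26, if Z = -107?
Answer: -2487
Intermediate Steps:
Z*23 - 26 = -107*23 - 26 = -2461 - 26 = -2487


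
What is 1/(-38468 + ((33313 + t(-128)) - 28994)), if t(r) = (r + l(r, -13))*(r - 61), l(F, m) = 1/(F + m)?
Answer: -47/467916 ≈ -0.00010045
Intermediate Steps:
t(r) = (-61 + r)*(r + 1/(-13 + r)) (t(r) = (r + 1/(r - 13))*(r - 61) = (r + 1/(-13 + r))*(-61 + r) = (-61 + r)*(r + 1/(-13 + r)))
1/(-38468 + ((33313 + t(-128)) - 28994)) = 1/(-38468 + ((33313 + (-61 - 128 - 128*(-61 - 128)*(-13 - 128))/(-13 - 128)) - 28994)) = 1/(-38468 + ((33313 + (-61 - 128 - 128*(-189)*(-141))/(-141)) - 28994)) = 1/(-38468 + ((33313 - (-61 - 128 - 3411072)/141) - 28994)) = 1/(-38468 + ((33313 - 1/141*(-3411261)) - 28994)) = 1/(-38468 + ((33313 + 1137087/47) - 28994)) = 1/(-38468 + (2702798/47 - 28994)) = 1/(-38468 + 1340080/47) = 1/(-467916/47) = -47/467916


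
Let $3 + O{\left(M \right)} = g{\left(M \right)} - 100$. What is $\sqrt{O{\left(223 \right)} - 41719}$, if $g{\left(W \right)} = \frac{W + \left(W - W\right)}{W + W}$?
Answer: $\frac{7 i \sqrt{3414}}{2} \approx 204.5 i$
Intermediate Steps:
$g{\left(W \right)} = \frac{1}{2}$ ($g{\left(W \right)} = \frac{W + 0}{2 W} = W \frac{1}{2 W} = \frac{1}{2}$)
$O{\left(M \right)} = - \frac{205}{2}$ ($O{\left(M \right)} = -3 + \left(\frac{1}{2} - 100\right) = -3 - \frac{199}{2} = - \frac{205}{2}$)
$\sqrt{O{\left(223 \right)} - 41719} = \sqrt{- \frac{205}{2} - 41719} = \sqrt{- \frac{83643}{2}} = \frac{7 i \sqrt{3414}}{2}$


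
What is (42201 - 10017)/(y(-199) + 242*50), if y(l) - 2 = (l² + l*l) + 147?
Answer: 32184/91451 ≈ 0.35193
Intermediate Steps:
y(l) = 149 + 2*l² (y(l) = 2 + ((l² + l*l) + 147) = 2 + ((l² + l²) + 147) = 2 + (2*l² + 147) = 2 + (147 + 2*l²) = 149 + 2*l²)
(42201 - 10017)/(y(-199) + 242*50) = (42201 - 10017)/((149 + 2*(-199)²) + 242*50) = 32184/((149 + 2*39601) + 12100) = 32184/((149 + 79202) + 12100) = 32184/(79351 + 12100) = 32184/91451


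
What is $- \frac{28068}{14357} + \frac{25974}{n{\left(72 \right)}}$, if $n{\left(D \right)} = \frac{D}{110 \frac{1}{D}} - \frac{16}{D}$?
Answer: $\frac{7074543561}{12820801} \approx 551.8$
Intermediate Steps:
$n{\left(D \right)} = - \frac{16}{D} + \frac{D^{2}}{110}$ ($n{\left(D \right)} = D \frac{D}{110} - \frac{16}{D} = \frac{D^{2}}{110} - \frac{16}{D} = - \frac{16}{D} + \frac{D^{2}}{110}$)
$- \frac{28068}{14357} + \frac{25974}{n{\left(72 \right)}} = - \frac{28068}{14357} + \frac{25974}{\frac{1}{110} \cdot \frac{1}{72} \left(-1760 + 72^{3}\right)} = \left(-28068\right) \frac{1}{14357} + \frac{25974}{\frac{1}{110} \cdot \frac{1}{72} \left(-1760 + 373248\right)} = - \frac{28068}{14357} + \frac{25974}{\frac{1}{110} \cdot \frac{1}{72} \cdot 371488} = - \frac{28068}{14357} + \frac{25974}{\frac{23218}{495}} = - \frac{28068}{14357} + 25974 \cdot \frac{495}{23218} = - \frac{28068}{14357} + \frac{494505}{893} = \frac{7074543561}{12820801}$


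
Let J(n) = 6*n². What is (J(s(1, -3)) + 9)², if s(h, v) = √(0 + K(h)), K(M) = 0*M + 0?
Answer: 81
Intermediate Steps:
K(M) = 0 (K(M) = 0 + 0 = 0)
s(h, v) = 0 (s(h, v) = √(0 + 0) = √0 = 0)
(J(s(1, -3)) + 9)² = (6*0² + 9)² = (6*0 + 9)² = (0 + 9)² = 9² = 81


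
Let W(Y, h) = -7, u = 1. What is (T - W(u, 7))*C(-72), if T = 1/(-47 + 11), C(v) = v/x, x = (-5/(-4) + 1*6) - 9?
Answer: 2008/7 ≈ 286.86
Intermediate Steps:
x = -7/4 (x = (-5*(-¼) + 6) - 9 = (5/4 + 6) - 9 = 29/4 - 9 = -7/4 ≈ -1.7500)
C(v) = -4*v/7 (C(v) = v/(-7/4) = v*(-4/7) = -4*v/7)
T = -1/36 (T = 1/(-36) = -1/36 ≈ -0.027778)
(T - W(u, 7))*C(-72) = (-1/36 - 1*(-7))*(-4/7*(-72)) = (-1/36 + 7)*(288/7) = (251/36)*(288/7) = 2008/7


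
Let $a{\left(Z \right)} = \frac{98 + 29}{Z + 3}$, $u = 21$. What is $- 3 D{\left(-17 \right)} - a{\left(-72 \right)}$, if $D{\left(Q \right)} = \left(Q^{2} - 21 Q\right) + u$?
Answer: $- \frac{137942}{69} \approx -1999.2$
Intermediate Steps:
$D{\left(Q \right)} = 21 + Q^{2} - 21 Q$ ($D{\left(Q \right)} = \left(Q^{2} - 21 Q\right) + 21 = 21 + Q^{2} - 21 Q$)
$a{\left(Z \right)} = \frac{127}{3 + Z}$
$- 3 D{\left(-17 \right)} - a{\left(-72 \right)} = - 3 \left(21 + \left(-17\right)^{2} - -357\right) - \frac{127}{3 - 72} = - 3 \left(21 + 289 + 357\right) - \frac{127}{-69} = \left(-3\right) 667 - 127 \left(- \frac{1}{69}\right) = -2001 - - \frac{127}{69} = -2001 + \frac{127}{69} = - \frac{137942}{69}$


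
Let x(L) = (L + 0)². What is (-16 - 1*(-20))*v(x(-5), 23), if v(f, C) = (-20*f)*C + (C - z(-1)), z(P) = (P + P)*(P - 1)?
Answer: -45924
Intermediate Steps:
z(P) = 2*P*(-1 + P) (z(P) = (2*P)*(-1 + P) = 2*P*(-1 + P))
x(L) = L²
v(f, C) = -4 + C - 20*C*f (v(f, C) = (-20*f)*C + (C - 2*(-1)*(-1 - 1)) = -20*C*f + (C - 2*(-1)*(-2)) = -20*C*f + (C - 1*4) = -20*C*f + (C - 4) = -20*C*f + (-4 + C) = -4 + C - 20*C*f)
(-16 - 1*(-20))*v(x(-5), 23) = (-16 - 1*(-20))*(-4 + 23 - 20*23*(-5)²) = (-16 + 20)*(-4 + 23 - 20*23*25) = 4*(-4 + 23 - 11500) = 4*(-11481) = -45924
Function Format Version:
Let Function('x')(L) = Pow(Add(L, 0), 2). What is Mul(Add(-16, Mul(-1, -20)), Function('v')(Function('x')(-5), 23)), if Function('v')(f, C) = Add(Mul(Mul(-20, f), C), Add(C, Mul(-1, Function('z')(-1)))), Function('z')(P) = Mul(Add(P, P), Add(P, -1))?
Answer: -45924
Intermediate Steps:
Function('z')(P) = Mul(2, P, Add(-1, P)) (Function('z')(P) = Mul(Mul(2, P), Add(-1, P)) = Mul(2, P, Add(-1, P)))
Function('x')(L) = Pow(L, 2)
Function('v')(f, C) = Add(-4, C, Mul(-20, C, f)) (Function('v')(f, C) = Add(Mul(Mul(-20, f), C), Add(C, Mul(-1, Mul(2, -1, Add(-1, -1))))) = Add(Mul(-20, C, f), Add(C, Mul(-1, Mul(2, -1, -2)))) = Add(Mul(-20, C, f), Add(C, Mul(-1, 4))) = Add(Mul(-20, C, f), Add(C, -4)) = Add(Mul(-20, C, f), Add(-4, C)) = Add(-4, C, Mul(-20, C, f)))
Mul(Add(-16, Mul(-1, -20)), Function('v')(Function('x')(-5), 23)) = Mul(Add(-16, Mul(-1, -20)), Add(-4, 23, Mul(-20, 23, Pow(-5, 2)))) = Mul(Add(-16, 20), Add(-4, 23, Mul(-20, 23, 25))) = Mul(4, Add(-4, 23, -11500)) = Mul(4, -11481) = -45924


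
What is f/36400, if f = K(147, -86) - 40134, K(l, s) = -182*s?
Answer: -12241/18200 ≈ -0.67258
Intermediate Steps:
f = -24482 (f = -182*(-86) - 40134 = 15652 - 40134 = -24482)
f/36400 = -24482/36400 = -24482*1/36400 = -12241/18200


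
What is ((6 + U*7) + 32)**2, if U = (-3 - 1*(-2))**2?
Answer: 2025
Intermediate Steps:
U = 1 (U = (-3 + 2)**2 = (-1)**2 = 1)
((6 + U*7) + 32)**2 = ((6 + 1*7) + 32)**2 = ((6 + 7) + 32)**2 = (13 + 32)**2 = 45**2 = 2025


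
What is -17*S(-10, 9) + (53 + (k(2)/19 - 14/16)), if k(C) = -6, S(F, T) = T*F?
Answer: 240435/152 ≈ 1581.8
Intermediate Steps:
S(F, T) = F*T
-17*S(-10, 9) + (53 + (k(2)/19 - 14/16)) = -(-170)*9 + (53 + (-6/19 - 14/16)) = -17*(-90) + (53 + (-6*1/19 - 14*1/16)) = 1530 + (53 + (-6/19 - 7/8)) = 1530 + (53 - 181/152) = 1530 + 7875/152 = 240435/152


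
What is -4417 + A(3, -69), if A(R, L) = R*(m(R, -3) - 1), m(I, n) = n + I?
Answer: -4420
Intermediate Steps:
m(I, n) = I + n
A(R, L) = R*(-4 + R) (A(R, L) = R*((R - 3) - 1) = R*((-3 + R) - 1) = R*(-4 + R))
-4417 + A(3, -69) = -4417 + 3*(-4 + 3) = -4417 + 3*(-1) = -4417 - 3 = -4420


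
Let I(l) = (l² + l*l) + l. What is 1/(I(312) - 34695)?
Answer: 1/160305 ≈ 6.2381e-6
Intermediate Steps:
I(l) = l + 2*l² (I(l) = (l² + l²) + l = 2*l² + l = l + 2*l²)
1/(I(312) - 34695) = 1/(312*(1 + 2*312) - 34695) = 1/(312*(1 + 624) - 34695) = 1/(312*625 - 34695) = 1/(195000 - 34695) = 1/160305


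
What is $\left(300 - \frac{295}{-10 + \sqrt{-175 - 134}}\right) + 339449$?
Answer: $\frac{138960291}{409} + \frac{295 i \sqrt{309}}{409} \approx 3.3976 \cdot 10^{5} + 12.679 i$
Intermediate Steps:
$\left(300 - \frac{295}{-10 + \sqrt{-175 - 134}}\right) + 339449 = \left(300 - \frac{295}{-10 + \sqrt{-309}}\right) + 339449 = \left(300 - \frac{295}{-10 + i \sqrt{309}}\right) + 339449 = 339749 - \frac{295}{-10 + i \sqrt{309}}$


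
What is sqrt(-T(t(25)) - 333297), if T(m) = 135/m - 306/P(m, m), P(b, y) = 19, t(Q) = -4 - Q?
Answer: 6*I*sqrt(2810638878)/551 ≈ 577.3*I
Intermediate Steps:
T(m) = -306/19 + 135/m (T(m) = 135/m - 306/19 = -306/19 + 135/m)
sqrt(-T(t(25)) - 333297) = sqrt(-(-306/19 + 135/(-4 - 1*25)) - 333297) = sqrt(-(-306/19 + 135/(-4 - 25)) - 333297) = sqrt(-(-306/19 + 135/(-29)) - 333297) = sqrt(-(-306/19 + 135*(-1/29)) - 333297) = sqrt(-(-306/19 - 135/29) - 333297) = sqrt(-1*(-11439/551) - 333297) = sqrt(11439/551 - 333297) = sqrt(-183635208/551) = 6*I*sqrt(2810638878)/551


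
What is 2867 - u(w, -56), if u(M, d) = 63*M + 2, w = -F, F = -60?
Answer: -915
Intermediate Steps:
w = 60 (w = -1*(-60) = 60)
u(M, d) = 2 + 63*M
2867 - u(w, -56) = 2867 - (2 + 63*60) = 2867 - (2 + 3780) = 2867 - 1*3782 = 2867 - 3782 = -915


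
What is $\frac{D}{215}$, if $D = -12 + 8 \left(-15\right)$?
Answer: $- \frac{132}{215} \approx -0.61395$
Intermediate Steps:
$D = -132$ ($D = -12 - 120 = -132$)
$\frac{D}{215} = - \frac{132}{215}$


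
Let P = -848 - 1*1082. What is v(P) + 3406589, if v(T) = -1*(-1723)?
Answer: 3408312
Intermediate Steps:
P = -1930 (P = -848 - 1082 = -1930)
v(T) = 1723
v(P) + 3406589 = 1723 + 3406589 = 3408312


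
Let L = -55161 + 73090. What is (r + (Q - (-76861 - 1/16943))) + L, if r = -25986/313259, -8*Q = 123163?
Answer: 3371122260670897/42460377896 ≈ 79395.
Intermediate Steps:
Q = -123163/8 (Q = -⅛*123163 = -123163/8 ≈ -15395.)
L = 17929
r = -25986/313259 (r = -25986*1/313259 = -25986/313259 ≈ -0.082954)
(r + (Q - (-76861 - 1/16943))) + L = (-25986/313259 + (-123163/8 - (-76861 - 1/16943))) + 17929 = (-25986/313259 + (-123163/8 - 1*(-1302255924/16943))) + 17929 = (-25986/313259 + (-123163/8 + 1302255924/16943)) + 17929 = (-25986/313259 + 8331296683/135544) + 17929 = 2609850145373513/42460377896 + 17929 = 3371122260670897/42460377896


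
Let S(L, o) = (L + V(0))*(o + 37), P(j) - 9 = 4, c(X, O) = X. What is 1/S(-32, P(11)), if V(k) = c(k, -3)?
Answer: -1/1600 ≈ -0.00062500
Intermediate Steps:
P(j) = 13 (P(j) = 9 + 4 = 13)
V(k) = k
S(L, o) = L*(37 + o) (S(L, o) = (L + 0)*(o + 37) = L*(37 + o))
1/S(-32, P(11)) = 1/(-32*(37 + 13)) = 1/(-32*50) = 1/(-1600) = -1/1600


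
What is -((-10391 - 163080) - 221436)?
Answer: 394907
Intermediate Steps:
-((-10391 - 163080) - 221436) = -(-173471 - 221436) = -1*(-394907) = 394907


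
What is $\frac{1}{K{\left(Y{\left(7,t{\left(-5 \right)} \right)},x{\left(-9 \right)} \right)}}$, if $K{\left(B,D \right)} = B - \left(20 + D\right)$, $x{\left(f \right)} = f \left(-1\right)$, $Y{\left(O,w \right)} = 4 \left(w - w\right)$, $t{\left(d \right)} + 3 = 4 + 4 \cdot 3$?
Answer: $- \frac{1}{29} \approx -0.034483$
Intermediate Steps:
$t{\left(d \right)} = 13$ ($t{\left(d \right)} = -3 + \left(4 + 4 \cdot 3\right) = -3 + \left(4 + 12\right) = -3 + 16 = 13$)
$Y{\left(O,w \right)} = 0$ ($Y{\left(O,w \right)} = 4 \cdot 0 = 0$)
$x{\left(f \right)} = - f$
$K{\left(B,D \right)} = -20 + B - D$
$\frac{1}{K{\left(Y{\left(7,t{\left(-5 \right)} \right)},x{\left(-9 \right)} \right)}} = \frac{1}{-20 + 0 - \left(-1\right) \left(-9\right)} = \frac{1}{-20 + 0 - 9} = \frac{1}{-29} = - \frac{1}{29}$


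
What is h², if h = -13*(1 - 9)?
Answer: 10816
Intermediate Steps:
h = 104 (h = -13*(-8) = 104)
h² = 104² = 10816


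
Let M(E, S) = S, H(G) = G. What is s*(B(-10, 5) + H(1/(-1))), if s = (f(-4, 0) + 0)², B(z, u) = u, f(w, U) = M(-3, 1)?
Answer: 4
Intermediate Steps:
f(w, U) = 1
s = 1 (s = (1 + 0)² = 1² = 1)
s*(B(-10, 5) + H(1/(-1))) = 1*(5 + 1/(-1)) = 1*(5 - 1) = 1*4 = 4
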